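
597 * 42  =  25074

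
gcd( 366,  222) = 6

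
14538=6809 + 7729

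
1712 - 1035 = 677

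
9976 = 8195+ 1781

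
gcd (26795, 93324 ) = 1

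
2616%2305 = 311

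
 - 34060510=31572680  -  65633190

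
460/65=7+1/13= 7.08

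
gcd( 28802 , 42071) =1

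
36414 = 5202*7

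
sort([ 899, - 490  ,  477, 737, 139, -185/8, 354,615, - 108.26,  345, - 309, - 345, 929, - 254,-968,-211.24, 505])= [ - 968, - 490, - 345, - 309, - 254, - 211.24,-108.26, - 185/8, 139,345, 354,477, 505, 615, 737,899, 929]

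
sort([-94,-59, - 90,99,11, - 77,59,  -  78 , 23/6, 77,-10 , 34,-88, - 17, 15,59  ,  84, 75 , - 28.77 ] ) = [ - 94, - 90, - 88, - 78,-77, - 59, - 28.77,- 17,-10, 23/6, 11, 15,34,  59,  59, 75,77, 84  ,  99] 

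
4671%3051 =1620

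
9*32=288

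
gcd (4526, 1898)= 146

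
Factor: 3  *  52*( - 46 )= - 7176  =  -  2^3*3^1*13^1*23^1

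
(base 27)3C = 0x5D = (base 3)10110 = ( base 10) 93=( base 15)63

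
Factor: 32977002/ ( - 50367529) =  - 2^1*3^1*29^1*31^(-1 )*821^( - 1) *1979^ ( - 1 )*189523^1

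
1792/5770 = 896/2885 = 0.31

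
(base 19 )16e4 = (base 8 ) 22117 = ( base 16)244f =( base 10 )9295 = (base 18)1ac7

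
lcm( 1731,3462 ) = 3462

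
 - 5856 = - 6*976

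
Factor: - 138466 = -2^1*69233^1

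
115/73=1 + 42/73 = 1.58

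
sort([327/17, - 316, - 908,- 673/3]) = [ - 908,-316 , - 673/3, 327/17]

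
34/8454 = 17/4227= 0.00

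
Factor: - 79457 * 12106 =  - 2^1*7^1*6053^1*11351^1 = -  961906442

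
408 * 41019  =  16735752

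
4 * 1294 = 5176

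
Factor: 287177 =11^1* 26107^1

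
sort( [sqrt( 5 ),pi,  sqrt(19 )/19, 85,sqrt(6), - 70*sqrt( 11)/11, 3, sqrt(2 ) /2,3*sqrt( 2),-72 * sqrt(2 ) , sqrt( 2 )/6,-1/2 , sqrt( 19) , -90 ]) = [  -  72*sqrt( 2 ),-90, - 70*sqrt( 11)/11 , - 1/2, sqrt( 19 ) /19, sqrt( 2) /6,sqrt( 2)/2, sqrt (5 ) , sqrt( 6 ) , 3, pi , 3 * sqrt ( 2 ),sqrt( 19),85 ] 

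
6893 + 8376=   15269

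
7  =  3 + 4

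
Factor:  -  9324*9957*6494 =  - 2^3*3^3*7^1*17^1*37^1 *191^1*3319^1 = - 602896907592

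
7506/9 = 834=834.00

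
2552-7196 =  - 4644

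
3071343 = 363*8461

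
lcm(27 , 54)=54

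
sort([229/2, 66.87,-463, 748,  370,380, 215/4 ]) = [ - 463,215/4, 66.87,229/2,370, 380,748]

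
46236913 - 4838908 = 41398005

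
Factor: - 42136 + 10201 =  - 31935 = - 3^1 * 5^1*2129^1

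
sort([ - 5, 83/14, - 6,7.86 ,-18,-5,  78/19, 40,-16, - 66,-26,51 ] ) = [-66, - 26, -18,-16,  -  6,-5, -5, 78/19,83/14,  7.86,  40,  51]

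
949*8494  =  8060806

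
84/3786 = 14/631 = 0.02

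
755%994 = 755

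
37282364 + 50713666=87996030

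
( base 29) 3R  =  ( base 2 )1110010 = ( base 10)114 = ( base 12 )96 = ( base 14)82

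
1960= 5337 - 3377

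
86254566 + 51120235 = 137374801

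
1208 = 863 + 345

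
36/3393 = 4/377  =  0.01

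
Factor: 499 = 499^1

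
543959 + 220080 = 764039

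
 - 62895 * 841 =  - 52894695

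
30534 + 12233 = 42767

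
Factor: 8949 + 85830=3^2*10531^1 = 94779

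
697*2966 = 2067302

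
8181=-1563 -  - 9744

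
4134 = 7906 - 3772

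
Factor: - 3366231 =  - 3^1*11^1*83^1*1229^1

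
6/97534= 3/48767 = 0.00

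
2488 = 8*311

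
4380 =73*60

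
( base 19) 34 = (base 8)75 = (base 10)61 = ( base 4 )331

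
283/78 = 3 + 49/78 = 3.63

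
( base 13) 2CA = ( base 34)ES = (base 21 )130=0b111111000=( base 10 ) 504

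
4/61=4/61 = 0.07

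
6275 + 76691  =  82966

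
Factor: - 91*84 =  - 7644 = - 2^2*3^1 *7^2*13^1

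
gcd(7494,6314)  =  2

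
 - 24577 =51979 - 76556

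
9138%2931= 345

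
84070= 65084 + 18986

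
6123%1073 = 758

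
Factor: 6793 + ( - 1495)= 2^1 * 3^1*883^1 = 5298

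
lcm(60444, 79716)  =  5500404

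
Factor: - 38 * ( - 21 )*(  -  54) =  - 43092= -  2^2*3^4*7^1*19^1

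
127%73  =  54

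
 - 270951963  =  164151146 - 435103109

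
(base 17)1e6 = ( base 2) 1000010101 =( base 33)g5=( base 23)104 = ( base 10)533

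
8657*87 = 753159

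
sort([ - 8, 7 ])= [ - 8,  7]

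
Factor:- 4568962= - 2^1*2284481^1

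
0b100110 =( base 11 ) 35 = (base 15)28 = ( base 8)46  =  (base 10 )38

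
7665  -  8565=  - 900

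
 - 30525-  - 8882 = -21643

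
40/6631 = 40/6631 = 0.01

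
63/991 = 63/991 =0.06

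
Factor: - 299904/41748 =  - 352/49 = - 2^5*7^(-2 )*11^1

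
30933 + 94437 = 125370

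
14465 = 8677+5788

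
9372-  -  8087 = 17459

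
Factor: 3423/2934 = 7/6 = 2^ ( - 1) * 3^ (-1)*7^1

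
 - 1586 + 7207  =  5621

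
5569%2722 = 125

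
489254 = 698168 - 208914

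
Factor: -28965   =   - 3^1 *5^1*1931^1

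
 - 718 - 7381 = - 8099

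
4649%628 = 253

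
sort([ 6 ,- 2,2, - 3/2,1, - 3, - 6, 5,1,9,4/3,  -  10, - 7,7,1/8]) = [-10, - 7,  -  6,- 3, - 2 ,- 3/2, 1/8 , 1,1, 4/3,2, 5,6, 7 , 9] 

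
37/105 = 37/105 = 0.35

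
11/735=11/735   =  0.01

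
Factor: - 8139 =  - 3^1*2713^1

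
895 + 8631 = 9526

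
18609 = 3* 6203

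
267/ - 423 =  - 89/141 = - 0.63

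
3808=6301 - 2493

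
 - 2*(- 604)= 1208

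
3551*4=14204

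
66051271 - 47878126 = 18173145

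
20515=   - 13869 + 34384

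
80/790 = 8/79 = 0.10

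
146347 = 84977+61370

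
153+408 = 561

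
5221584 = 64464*81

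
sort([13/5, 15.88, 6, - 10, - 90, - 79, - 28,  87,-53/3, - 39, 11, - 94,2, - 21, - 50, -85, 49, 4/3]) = [ - 94, - 90,-85, - 79,-50,-39,  -  28,-21,-53/3, - 10, 4/3, 2, 13/5,6, 11, 15.88, 49,87]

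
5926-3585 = 2341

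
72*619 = 44568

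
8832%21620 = 8832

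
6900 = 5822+1078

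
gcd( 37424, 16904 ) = 8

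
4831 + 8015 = 12846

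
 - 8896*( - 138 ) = 1227648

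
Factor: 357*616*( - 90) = -19792080 = - 2^4 *3^3*5^1*7^2 * 11^1*17^1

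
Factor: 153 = 3^2*17^1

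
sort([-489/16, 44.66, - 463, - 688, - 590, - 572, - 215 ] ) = [ - 688, - 590,-572, - 463, - 215, - 489/16, 44.66]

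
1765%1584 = 181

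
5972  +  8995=14967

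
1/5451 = 1/5451=0.00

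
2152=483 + 1669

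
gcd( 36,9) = 9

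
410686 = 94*4369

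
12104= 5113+6991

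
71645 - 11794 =59851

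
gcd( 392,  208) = 8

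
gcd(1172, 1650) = 2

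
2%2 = 0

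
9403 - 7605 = 1798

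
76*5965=453340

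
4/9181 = 4/9181 = 0.00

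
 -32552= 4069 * (-8)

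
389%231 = 158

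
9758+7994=17752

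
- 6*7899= -47394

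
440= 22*20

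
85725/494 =173+263/494 = 173.53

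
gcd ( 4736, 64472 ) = 8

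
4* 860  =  3440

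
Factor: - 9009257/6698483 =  - 11^(-1)*137^1*65761^1*608953^( - 1 ) 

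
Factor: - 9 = - 3^2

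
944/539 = 1+405/539= 1.75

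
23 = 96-73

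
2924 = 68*43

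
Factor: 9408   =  2^6 *3^1*7^2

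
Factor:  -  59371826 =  - 2^1*29685913^1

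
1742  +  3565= 5307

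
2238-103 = 2135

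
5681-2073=3608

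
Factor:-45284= - 2^2*11321^1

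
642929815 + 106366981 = 749296796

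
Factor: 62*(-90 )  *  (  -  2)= 11160 =2^3*3^2 * 5^1*31^1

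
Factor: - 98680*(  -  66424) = 6554720320 = 2^6*5^1*19^2*23^1*2467^1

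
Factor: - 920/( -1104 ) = 2^( - 1 )*3^( - 1 ) * 5^1  =  5/6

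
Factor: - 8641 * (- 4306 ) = 37208146 =2^1*2153^1*8641^1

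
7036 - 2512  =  4524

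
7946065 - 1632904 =6313161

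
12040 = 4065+7975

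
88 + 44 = 132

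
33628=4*8407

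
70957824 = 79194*896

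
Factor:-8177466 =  - 2^1*3^1*11^1*23^1*5387^1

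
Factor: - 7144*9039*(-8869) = 572712269304 = 2^3 * 3^1*7^2* 19^1 * 23^1*47^1*131^1 * 181^1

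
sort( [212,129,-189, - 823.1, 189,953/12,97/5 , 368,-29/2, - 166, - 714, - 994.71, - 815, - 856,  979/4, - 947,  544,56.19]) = [ - 994.71, - 947,-856, - 823.1, - 815, - 714, - 189, - 166,-29/2,97/5 , 56.19,953/12,129, 189,212,979/4 , 368, 544] 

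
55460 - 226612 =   -  171152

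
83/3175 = 83/3175 =0.03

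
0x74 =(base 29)40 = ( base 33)3H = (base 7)224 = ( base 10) 116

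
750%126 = 120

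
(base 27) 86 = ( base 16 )de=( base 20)B2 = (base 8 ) 336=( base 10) 222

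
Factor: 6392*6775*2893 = 125283679400 = 2^3 * 5^2  *  11^1*17^1 *47^1*263^1* 271^1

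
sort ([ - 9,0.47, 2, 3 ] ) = [ - 9, 0.47, 2, 3]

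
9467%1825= 342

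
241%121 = 120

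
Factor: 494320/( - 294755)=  - 2^4*37^1*353^( -1) = - 592/353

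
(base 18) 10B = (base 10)335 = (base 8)517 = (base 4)11033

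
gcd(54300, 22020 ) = 60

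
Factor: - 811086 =-2^1*3^1*135181^1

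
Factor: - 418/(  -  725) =2^1*5^( - 2 )*11^1*19^1*29^(-1)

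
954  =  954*1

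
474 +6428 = 6902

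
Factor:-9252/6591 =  - 3084/2197 = - 2^2 * 3^1 * 13^(  -  3 )*257^1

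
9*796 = 7164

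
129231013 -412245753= - 283014740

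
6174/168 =36 + 3/4=36.75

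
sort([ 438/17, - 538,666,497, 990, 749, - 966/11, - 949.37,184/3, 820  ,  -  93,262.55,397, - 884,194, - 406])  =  [ - 949.37, - 884, - 538, - 406,-93,  -  966/11,438/17,184/3,  194 , 262.55, 397, 497, 666,749,820,990 ]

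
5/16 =5/16=0.31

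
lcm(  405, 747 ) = 33615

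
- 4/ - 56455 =4/56455  =  0.00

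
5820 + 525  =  6345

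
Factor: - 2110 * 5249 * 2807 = - 31088619730 = - 2^1*5^1 *7^1*29^1*181^1*211^1*401^1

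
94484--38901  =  133385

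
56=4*14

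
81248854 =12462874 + 68785980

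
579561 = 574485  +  5076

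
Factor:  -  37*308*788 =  - 2^4*7^1*11^1 * 37^1*197^1 =- 8980048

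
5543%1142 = 975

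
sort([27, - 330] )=[ - 330,  27]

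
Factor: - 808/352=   -  101/44= - 2^(  -  2 )*11^( - 1)*101^1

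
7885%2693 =2499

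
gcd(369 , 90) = 9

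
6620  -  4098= 2522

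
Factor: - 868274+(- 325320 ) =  - 2^1*43^1*13879^1=- 1193594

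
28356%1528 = 852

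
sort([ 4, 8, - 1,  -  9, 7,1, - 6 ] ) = [ - 9,- 6, - 1,1, 4,7 , 8]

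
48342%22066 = 4210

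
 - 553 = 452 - 1005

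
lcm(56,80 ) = 560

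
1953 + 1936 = 3889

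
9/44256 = 3/14752 =0.00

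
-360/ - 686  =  180/343=0.52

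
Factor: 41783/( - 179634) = -127/546 = -  2^ ( - 1 ) * 3^(-1 )*7^( - 1 )*13^( - 1)*127^1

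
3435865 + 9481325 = 12917190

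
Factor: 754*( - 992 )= - 747968 = -  2^6*13^1*29^1*31^1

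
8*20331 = 162648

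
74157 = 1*74157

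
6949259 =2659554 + 4289705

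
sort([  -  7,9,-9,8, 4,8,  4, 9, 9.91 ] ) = [ - 9,-7,4,4,8,8,9,9,9.91]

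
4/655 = 4/655 = 0.01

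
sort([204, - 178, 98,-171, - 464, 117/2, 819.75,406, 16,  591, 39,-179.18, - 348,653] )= [ - 464, - 348, - 179.18 , - 178 ,  -  171, 16, 39, 117/2,98 , 204, 406,591,653,819.75] 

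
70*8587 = 601090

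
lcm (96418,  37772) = 3663884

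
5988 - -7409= 13397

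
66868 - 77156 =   -  10288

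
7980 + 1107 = 9087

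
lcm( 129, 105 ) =4515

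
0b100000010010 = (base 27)2ME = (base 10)2066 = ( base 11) 1609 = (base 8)4022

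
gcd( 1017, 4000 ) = 1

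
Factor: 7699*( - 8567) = - 13^1*659^1*7699^1= - 65957333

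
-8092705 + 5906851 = - 2185854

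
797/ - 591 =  - 797/591= - 1.35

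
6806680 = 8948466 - 2141786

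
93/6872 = 93/6872 = 0.01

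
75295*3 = 225885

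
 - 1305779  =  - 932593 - 373186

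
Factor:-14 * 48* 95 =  - 63840 = -2^5 * 3^1 * 5^1* 7^1*19^1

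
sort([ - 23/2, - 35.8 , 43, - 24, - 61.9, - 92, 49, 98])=[ - 92, - 61.9, - 35.8, - 24, - 23/2,43,49, 98]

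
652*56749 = 37000348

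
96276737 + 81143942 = 177420679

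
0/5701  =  0  =  0.00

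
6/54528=1/9088  =  0.00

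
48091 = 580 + 47511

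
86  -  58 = 28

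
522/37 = 522/37=14.11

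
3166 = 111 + 3055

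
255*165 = 42075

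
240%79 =3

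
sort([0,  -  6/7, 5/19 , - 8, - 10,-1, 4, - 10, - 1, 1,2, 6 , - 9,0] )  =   [ -10 , - 10 , - 9,-8, - 1 , - 1, - 6/7 , 0 , 0 , 5/19,  1 , 2,4,  6] 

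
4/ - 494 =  - 1 + 245/247 = -0.01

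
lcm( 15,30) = 30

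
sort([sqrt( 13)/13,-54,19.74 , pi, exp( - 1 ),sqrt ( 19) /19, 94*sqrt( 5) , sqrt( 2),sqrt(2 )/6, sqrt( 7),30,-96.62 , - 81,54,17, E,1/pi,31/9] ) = [ - 96.62, - 81, - 54,sqrt(19 )/19,  sqrt( 2) /6, sqrt( 13)/13,  1/pi, exp( - 1 ),  sqrt(2),  sqrt( 7 ), E,pi, 31/9, 17,19.74, 30, 54,  94 * sqrt (5) ]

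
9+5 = 14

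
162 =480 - 318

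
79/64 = 1 + 15/64 = 1.23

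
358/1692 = 179/846 = 0.21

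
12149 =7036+5113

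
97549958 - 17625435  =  79924523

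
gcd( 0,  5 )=5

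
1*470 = 470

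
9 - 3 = 6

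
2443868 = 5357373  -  2913505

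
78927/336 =26309/112=234.90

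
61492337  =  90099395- 28607058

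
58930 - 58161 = 769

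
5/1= 5 = 5.00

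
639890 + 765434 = 1405324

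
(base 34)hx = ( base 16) 263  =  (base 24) 11B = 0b1001100011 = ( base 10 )611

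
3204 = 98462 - 95258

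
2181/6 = 363 + 1/2 = 363.50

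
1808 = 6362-4554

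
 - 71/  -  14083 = 71/14083 = 0.01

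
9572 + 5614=15186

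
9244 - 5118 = 4126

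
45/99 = 5/11 = 0.45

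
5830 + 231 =6061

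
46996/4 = 11749 = 11749.00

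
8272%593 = 563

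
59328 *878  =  52089984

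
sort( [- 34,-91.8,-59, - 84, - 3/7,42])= [- 91.8, -84, - 59, - 34, - 3/7, 42] 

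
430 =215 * 2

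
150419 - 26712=123707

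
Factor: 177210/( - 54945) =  - 358/111=   - 2^1*3^( - 1)*37^(  -  1)*179^1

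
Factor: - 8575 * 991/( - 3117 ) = 8497825/3117 = 3^(- 1)*5^2 * 7^3 * 991^1*1039^( - 1)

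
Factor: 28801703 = 7^1*1487^1 * 2767^1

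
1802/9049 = 1802/9049 = 0.20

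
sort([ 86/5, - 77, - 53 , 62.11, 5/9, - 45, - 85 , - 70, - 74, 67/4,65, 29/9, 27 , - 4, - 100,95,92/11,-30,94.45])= [ - 100,- 85 , - 77,-74, - 70 , - 53, - 45, - 30, - 4, 5/9, 29/9,  92/11,67/4, 86/5, 27,  62.11 , 65,94.45 , 95]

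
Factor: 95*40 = 2^3*5^2*19^1 = 3800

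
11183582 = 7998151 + 3185431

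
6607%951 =901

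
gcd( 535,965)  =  5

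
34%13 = 8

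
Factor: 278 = 2^1*139^1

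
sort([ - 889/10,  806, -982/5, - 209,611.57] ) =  [-209, - 982/5, - 889/10,611.57 , 806 ] 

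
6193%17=5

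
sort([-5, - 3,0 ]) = [ -5, - 3,0 ]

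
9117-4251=4866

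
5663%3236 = 2427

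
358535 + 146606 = 505141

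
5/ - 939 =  - 5/939  =  -0.01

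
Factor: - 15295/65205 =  - 19/81= - 3^(  -  4 )*19^1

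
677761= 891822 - 214061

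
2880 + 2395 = 5275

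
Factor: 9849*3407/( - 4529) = -4793649/647 = -3^1* 7^1 * 67^1 *647^ ( - 1 )*3407^1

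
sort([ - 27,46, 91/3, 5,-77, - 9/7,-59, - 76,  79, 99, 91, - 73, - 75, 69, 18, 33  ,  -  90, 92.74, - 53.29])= [ - 90,  -  77,- 76, - 75, - 73, - 59, - 53.29, - 27  , - 9/7, 5, 18 , 91/3, 33,46, 69,  79,  91, 92.74, 99]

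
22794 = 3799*6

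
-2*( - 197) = 394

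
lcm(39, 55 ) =2145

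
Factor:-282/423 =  - 2/3  =  - 2^1 *3^( - 1)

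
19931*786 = 15665766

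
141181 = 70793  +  70388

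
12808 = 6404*2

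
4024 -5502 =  - 1478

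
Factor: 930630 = 2^1*3^1 * 5^1*67^1*463^1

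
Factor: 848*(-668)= -2^6*53^1*167^1 = -  566464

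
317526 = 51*6226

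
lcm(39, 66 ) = 858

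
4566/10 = 2283/5 = 456.60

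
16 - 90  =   - 74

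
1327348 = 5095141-3767793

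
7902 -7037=865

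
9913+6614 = 16527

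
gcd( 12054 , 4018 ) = 4018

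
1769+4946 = 6715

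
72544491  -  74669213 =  - 2124722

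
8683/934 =9+277/934  =  9.30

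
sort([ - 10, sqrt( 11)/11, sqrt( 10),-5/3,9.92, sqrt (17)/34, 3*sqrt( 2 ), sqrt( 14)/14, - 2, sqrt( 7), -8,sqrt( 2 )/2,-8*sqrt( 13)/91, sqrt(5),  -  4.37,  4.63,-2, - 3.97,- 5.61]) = [ - 10,-8,-5.61, - 4.37,-3.97, - 2, -2,-5/3,-8*sqrt (13)/91,sqrt(17)/34, sqrt ( 14)/14,sqrt ( 11)/11,sqrt(2)/2,sqrt( 5),sqrt(7),sqrt( 10 ),3*sqrt(2),4.63,9.92] 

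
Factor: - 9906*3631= - 2^1*3^1*13^1 * 127^1*3631^1  =  - 35968686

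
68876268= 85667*804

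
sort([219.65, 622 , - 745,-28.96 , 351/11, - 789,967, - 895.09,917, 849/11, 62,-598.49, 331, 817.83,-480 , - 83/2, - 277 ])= [  -  895.09, - 789, - 745,  -  598.49, - 480, - 277,-83/2,-28.96, 351/11, 62,849/11, 219.65,331, 622 , 817.83, 917, 967 ]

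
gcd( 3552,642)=6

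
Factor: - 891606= - 2^1*3^1*181^1*821^1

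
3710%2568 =1142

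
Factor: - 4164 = -2^2*3^1*347^1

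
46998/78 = 7833/13 =602.54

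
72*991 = 71352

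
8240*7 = 57680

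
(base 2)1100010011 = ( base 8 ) 1423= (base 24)18j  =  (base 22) 1dh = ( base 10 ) 787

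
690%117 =105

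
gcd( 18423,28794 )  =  3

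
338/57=338/57 = 5.93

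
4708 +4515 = 9223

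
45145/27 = 1672 + 1/27 =1672.04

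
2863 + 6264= 9127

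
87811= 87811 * 1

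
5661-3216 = 2445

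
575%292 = 283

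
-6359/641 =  - 10+51/641 = - 9.92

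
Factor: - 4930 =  - 2^1*5^1 * 17^1*29^1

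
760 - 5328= -4568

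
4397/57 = 77 + 8/57  =  77.14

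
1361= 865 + 496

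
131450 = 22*5975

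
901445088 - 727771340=173673748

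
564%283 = 281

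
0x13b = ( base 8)473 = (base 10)315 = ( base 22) e7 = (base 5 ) 2230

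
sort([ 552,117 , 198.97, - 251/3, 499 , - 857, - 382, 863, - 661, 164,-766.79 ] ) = [-857, - 766.79, - 661,  -  382, -251/3,117,164, 198.97,  499, 552, 863 ] 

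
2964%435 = 354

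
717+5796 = 6513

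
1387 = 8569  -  7182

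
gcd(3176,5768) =8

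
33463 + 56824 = 90287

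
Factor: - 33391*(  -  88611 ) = 2958809901 = 3^1*29537^1*33391^1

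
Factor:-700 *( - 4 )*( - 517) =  - 1447600  =  - 2^4*5^2 * 7^1 * 11^1*47^1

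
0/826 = 0 = 0.00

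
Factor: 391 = 17^1*23^1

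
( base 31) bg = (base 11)2A5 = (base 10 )357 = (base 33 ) ar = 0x165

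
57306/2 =28653 =28653.00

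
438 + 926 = 1364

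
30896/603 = 30896/603=51.24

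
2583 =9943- 7360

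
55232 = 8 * 6904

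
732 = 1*732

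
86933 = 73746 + 13187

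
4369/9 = 4369/9 = 485.44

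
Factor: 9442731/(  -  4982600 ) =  - 2^( - 3)*3^1*5^( - 2)*7^( - 1 )*103^1*3559^( - 1 )*30559^1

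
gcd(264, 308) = 44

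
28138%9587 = 8964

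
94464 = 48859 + 45605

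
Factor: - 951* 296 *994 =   -  2^4 * 3^1*7^1*37^1 * 71^1*317^1 = - 279807024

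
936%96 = 72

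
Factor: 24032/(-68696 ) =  - 2^2*31^( - 1 )*277^ ( - 1 )*751^1 = - 3004/8587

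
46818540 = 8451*5540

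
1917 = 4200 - 2283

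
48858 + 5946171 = 5995029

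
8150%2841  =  2468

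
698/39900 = 349/19950 = 0.02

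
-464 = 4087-4551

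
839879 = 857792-17913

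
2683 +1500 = 4183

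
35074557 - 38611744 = -3537187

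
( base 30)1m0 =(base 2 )11000011000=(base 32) 1go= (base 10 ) 1560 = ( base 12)AA0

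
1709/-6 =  - 1709/6= - 284.83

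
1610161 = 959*1679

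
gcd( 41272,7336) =56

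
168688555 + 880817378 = 1049505933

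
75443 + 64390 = 139833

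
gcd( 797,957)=1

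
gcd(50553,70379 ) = 1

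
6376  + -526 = 5850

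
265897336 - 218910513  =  46986823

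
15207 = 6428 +8779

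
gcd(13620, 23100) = 60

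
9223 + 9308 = 18531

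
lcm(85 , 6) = 510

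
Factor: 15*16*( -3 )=-2^4 * 3^2*5^1 = - 720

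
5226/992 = 2613/496 = 5.27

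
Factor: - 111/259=-3^1*7^( - 1 )=- 3/7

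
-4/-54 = 2/27  =  0.07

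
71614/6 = 35807/3 =11935.67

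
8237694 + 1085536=9323230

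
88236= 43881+44355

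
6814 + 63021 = 69835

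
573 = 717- 144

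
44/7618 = 22/3809 = 0.01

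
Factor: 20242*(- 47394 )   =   - 959349348 = -2^2*3^2*29^1 *349^1*2633^1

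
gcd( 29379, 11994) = 3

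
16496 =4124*4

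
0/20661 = 0 =0.00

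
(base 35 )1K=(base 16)37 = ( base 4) 313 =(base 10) 55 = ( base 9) 61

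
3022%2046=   976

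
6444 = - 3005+9449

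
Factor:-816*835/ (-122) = 2^3*3^1*5^1*17^1*61^( - 1)*167^1  =  340680/61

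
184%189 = 184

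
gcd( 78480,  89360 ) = 80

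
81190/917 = 81190/917 = 88.54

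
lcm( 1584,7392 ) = 22176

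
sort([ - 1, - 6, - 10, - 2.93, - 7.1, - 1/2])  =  [ - 10, - 7.1, -6, - 2.93,- 1, - 1/2]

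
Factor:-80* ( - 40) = 2^7*5^2= 3200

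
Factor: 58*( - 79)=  - 2^1*29^1 *79^1 = - 4582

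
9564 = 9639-75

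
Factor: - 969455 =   -  5^1 *193891^1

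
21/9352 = 3/1336 =0.00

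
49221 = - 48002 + 97223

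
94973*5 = 474865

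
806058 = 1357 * 594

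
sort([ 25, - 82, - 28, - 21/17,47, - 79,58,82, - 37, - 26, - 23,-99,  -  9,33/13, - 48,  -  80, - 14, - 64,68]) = [ - 99 , - 82, - 80, - 79, - 64, - 48, - 37, - 28, - 26, - 23, -14, - 9 , - 21/17,  33/13,25,47,58,  68,82]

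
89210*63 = 5620230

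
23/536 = 23/536 = 0.04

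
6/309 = 2/103 = 0.02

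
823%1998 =823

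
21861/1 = 21861 = 21861.00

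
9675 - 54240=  - 44565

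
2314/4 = 1157/2=578.50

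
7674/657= 11 + 149/219 = 11.68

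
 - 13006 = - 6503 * 2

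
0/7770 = 0= 0.00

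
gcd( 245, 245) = 245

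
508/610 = 254/305 = 0.83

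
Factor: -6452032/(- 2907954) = 2^5 *3^(-3) * 7^( - 3 ) * 73^1 * 157^( - 1 ) *1381^1= 3226016/1453977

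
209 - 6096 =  - 5887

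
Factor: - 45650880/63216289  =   - 2^6*3^2*5^1*11^2 * 131^1*281^( - 1)*224969^( - 1 ) 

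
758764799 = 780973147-22208348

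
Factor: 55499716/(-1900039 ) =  - 2^2 * 17^( - 1 ) * 271^1 * 51199^1*111767^(-1)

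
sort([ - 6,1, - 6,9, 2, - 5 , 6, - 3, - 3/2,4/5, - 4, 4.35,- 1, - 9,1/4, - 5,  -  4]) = [ - 9,  -  6, - 6,  -  5,  -  5, - 4, - 4, - 3, - 3/2, - 1,1/4,4/5,1, 2, 4.35,  6,9 ]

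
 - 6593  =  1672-8265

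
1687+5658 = 7345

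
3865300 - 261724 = 3603576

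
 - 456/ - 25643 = 456/25643  =  0.02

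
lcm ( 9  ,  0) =0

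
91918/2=45959 = 45959.00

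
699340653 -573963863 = 125376790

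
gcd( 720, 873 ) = 9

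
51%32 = 19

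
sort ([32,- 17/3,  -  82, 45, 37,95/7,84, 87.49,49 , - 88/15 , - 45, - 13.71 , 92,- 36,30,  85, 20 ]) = [  -  82, - 45,-36, - 13.71, - 88/15, - 17/3 , 95/7,20,30,32,  37,45,49,84,85,87.49 , 92] 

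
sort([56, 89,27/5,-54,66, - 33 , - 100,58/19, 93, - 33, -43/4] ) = [ - 100,- 54, - 33, - 33, - 43/4, 58/19,27/5 , 56,66,89, 93]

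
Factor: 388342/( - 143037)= -2^1*3^( - 2 )*23^(-1)*281^1 = - 562/207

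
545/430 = 109/86 = 1.27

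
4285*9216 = 39490560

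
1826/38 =48 + 1/19 = 48.05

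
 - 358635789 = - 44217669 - 314418120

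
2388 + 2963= 5351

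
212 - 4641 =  -4429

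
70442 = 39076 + 31366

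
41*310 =12710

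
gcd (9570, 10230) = 330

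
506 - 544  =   - 38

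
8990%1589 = 1045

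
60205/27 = 60205/27 = 2229.81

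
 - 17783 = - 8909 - 8874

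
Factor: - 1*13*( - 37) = 481  =  13^1 * 37^1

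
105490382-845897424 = -740407042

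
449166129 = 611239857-162073728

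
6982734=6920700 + 62034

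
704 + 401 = 1105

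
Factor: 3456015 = 3^1*5^1*17^1*13553^1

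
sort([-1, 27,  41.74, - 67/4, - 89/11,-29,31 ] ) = [ - 29, -67/4, - 89/11,-1,27, 31, 41.74 ] 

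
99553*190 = 18915070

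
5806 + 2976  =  8782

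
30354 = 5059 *6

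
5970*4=23880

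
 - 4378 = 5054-9432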